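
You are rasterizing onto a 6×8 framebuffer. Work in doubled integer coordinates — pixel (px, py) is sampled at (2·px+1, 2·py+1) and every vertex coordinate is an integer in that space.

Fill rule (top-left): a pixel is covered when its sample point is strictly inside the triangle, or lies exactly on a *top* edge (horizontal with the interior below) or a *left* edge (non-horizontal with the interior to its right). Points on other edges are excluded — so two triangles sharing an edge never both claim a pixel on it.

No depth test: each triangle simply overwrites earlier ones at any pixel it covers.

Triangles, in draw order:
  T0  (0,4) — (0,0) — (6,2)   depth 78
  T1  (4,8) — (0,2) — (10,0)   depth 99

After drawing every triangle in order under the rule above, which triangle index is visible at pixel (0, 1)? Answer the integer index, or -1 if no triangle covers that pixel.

T0:
  2·area = 24
  edge (0, 4)→(0, 0): d=(0,-4) top-left  bias=+0
  edge (0, 0)→(6, 2): d=(6,2) right/bottom  bias=-1
  edge (6, 2)→(0, 4): d=(-6,2) right/bottom  bias=-1
    (0,0)@(1, 1): e=[4,4,16] → #
    (1,0)@(3, 1): e=[12,0,12] → ·  [on edge]
    (4,0)@(9, 1): e=[36,-12,0] → ·  [on edge]
    (0,1)@(1, 3): e=[4,16,4] → #
    (1,1)@(3, 3): e=[12,12,0] → ·  [on edge]
    (4,1)@(9, 3): e=[36,0,-12] → ·  [on edge]
    (0,2)@(1, 5): e=[4,28,-8] → ·
  covered (2 px):
    # · · · · ·
    # · · · · ·
    · · · · · ·
    · · · · · ·
    · · · · · ·
    · · · · · ·
    · · · · · ·
    · · · · · ·
T1:
  2·area = 68
  edge (4, 8)→(0, 2): d=(-4,-6) top-left  bias=+0
  edge (0, 2)→(10, 0): d=(10,-2) top-left  bias=+0
  edge (10, 0)→(4, 8): d=(-6,8) right/bottom  bias=-1
    (2,0)@(5, 1): e=[34,0,34] → #  [on edge]
    (3,0)@(7, 1): e=[46,4,18] → #
    (4,0)@(9, 1): e=[58,8,2] → #
    (5,0)@(11, 1): e=[70,12,-14] → ·
    (0,1)@(1, 3): e=[2,12,54] → #
    (1,1)@(3, 3): e=[14,16,38] → #
    (4,1)@(9, 3): e=[50,28,-10] → ·
    (0,2)@(1, 5): e=[-6,32,42] → ·
    (1,2)@(3, 5): e=[6,36,26] → #
    (3,2)@(7, 5): e=[30,44,-6] → ·
    (1,3)@(3, 7): e=[-2,56,14] → ·
    (2,3)@(5, 7): e=[10,60,-2] → ·
  covered (9 px):
    · · # # # ·
    # # # # · ·
    · # # · · ·
    · · · · · ·
    · · · · · ·
    · · · · · ·
    · · · · · ·
    · · · · · ·

Z-buffer (winner per pixel, '.' = empty):
  0 . 1 1 1 .
  1 1 1 1 . .
  . 1 1 . . .
  . . . . . .
  . . . . . .
  . . . . . .
  . . . . . .
  . . . . . .

Final: 1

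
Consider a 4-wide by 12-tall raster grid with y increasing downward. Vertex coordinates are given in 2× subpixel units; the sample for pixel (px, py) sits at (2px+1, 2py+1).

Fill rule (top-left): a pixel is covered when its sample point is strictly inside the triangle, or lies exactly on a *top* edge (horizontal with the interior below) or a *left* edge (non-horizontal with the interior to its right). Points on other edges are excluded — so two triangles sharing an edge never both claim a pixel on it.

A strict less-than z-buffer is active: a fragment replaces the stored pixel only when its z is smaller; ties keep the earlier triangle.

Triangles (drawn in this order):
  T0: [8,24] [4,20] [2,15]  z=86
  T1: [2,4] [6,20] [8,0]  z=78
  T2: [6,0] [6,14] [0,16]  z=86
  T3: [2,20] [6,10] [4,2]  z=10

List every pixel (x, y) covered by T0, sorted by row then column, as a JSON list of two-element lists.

T0:
  2·area = 12
  edge (8, 24)→(4, 20): d=(-4,-4) top-left  bias=+0
  edge (4, 20)→(2, 15): d=(-2,-5) top-left  bias=+0
  edge (2, 15)→(8, 24): d=(6,9) right/bottom  bias=-1
    (0,8)@(1, 17): e=[0,-9,21] → .  [on edge]
    (1,8)@(3, 17): e=[8,1,3] → X
    (2,8)@(5, 17): e=[16,11,-15] → .
    (1,9)@(3, 19): e=[0,-3,15] → .  [on edge]
    (2,10)@(5, 21): e=[0,3,9] → X  [on edge]
    (3,10)@(7, 21): e=[8,13,-9] → .
    (2,11)@(5, 23): e=[-8,-1,21] → .
    (3,11)@(7, 23): e=[0,9,3] → X  [on edge]
  covered (3 px):
    . . . .
    . . . .
    . . . .
    . . . .
    . . . .
    . . . .
    . . . .
    . . . .
    . X . .
    . . . .
    . . X .
    . . . X
T1:
  2·area = 112  (B↔C swapped to make it positive)
  edge (2, 4)→(8, 0): d=(6,-4) top-left  bias=+0
  edge (8, 0)→(6, 20): d=(-2,20) right/bottom  bias=-1
  edge (6, 20)→(2, 4): d=(-4,-16) top-left  bias=+0
    (3,0)@(7, 1): e=[2,18,92] → X
    (2,1)@(5, 3): e=[6,54,52] → X
    (1,2)@(3, 5): e=[10,90,12] → X
    (1,3)@(3, 7): e=[22,86,4] → X
    (1,4)@(3, 9): e=[34,82,-4] → .
    (2,4)@(5, 9): e=[42,42,28] → X
    (2,5)@(5, 11): e=[54,38,20] → X
    (3,5)@(7, 11): e=[62,-2,52] → .
    (2,6)@(5, 13): e=[66,34,12] → X
    (3,6)@(7, 13): e=[74,-6,44] → .
    (2,7)@(5, 15): e=[78,30,4] → X
    (3,7)@(7, 15): e=[86,-10,36] → .
  covered (14 px):
    . . . X
    . . X X
    . X X X
    . X X X
    . . X X
    . . X .
    . . X .
    . . X .
    . . . .
    . . . .
    . . . .
    . . . .
T2:
  2·area = 84
  edge (6, 0)→(6, 14): d=(0,14) right/bottom  bias=-1
  edge (6, 14)→(0, 16): d=(-6,2) right/bottom  bias=-1
  edge (0, 16)→(6, 0): d=(6,-16) top-left  bias=+0
    (2,1)@(5, 3): e=[14,68,2] → X
    (3,1)@(7, 3): e=[-14,64,34] → .
    (2,2)@(5, 5): e=[14,56,14] → X
    (3,2)@(7, 5): e=[-14,52,46] → .
    (2,3)@(5, 7): e=[14,44,26] → X
    (3,3)@(7, 7): e=[-14,40,58] → .
    (1,4)@(3, 9): e=[42,36,6] → X
    (3,4)@(7, 9): e=[-14,28,70] → .
    (1,5)@(3, 11): e=[42,24,18] → X
    (3,5)@(7, 11): e=[-14,16,82] → .
    (1,6)@(3, 13): e=[42,12,30] → X
    (3,6)@(7, 13): e=[-14,4,94] → .
    (1,7)@(3, 15): e=[42,0,42] → .  [on edge]
  covered (10 px):
    . . . .
    . . X .
    . . X .
    . . X .
    . X X .
    . X X .
    . X X .
    X . . .
    . . . .
    . . . .
    . . . .
    . . . .
T3:
  2·area = 52  (B↔C swapped to make it positive)
  edge (2, 20)→(4, 2): d=(2,-18) top-left  bias=+0
  edge (4, 2)→(6, 10): d=(2,8) right/bottom  bias=-1
  edge (6, 10)→(2, 20): d=(-4,10) right/bottom  bias=-1
    (2,3)@(5, 7): e=[28,2,22] → X
    (3,3)@(7, 7): e=[64,-14,2] → .
    (2,4)@(5, 9): e=[32,6,14] → X
    (3,4)@(7, 9): e=[68,-10,-6] → .
    (1,5)@(3, 11): e=[0,26,26] → X  [on edge]
    (3,5)@(7, 11): e=[72,-6,-14] → .
    (1,6)@(3, 13): e=[4,30,18] → X
    (2,6)@(5, 13): e=[40,14,-2] → .
    (1,7)@(3, 15): e=[8,34,10] → X
    (2,7)@(5, 15): e=[44,18,-10] → .
    (1,8)@(3, 17): e=[12,38,2] → X
    (2,8)@(5, 17): e=[48,22,-18] → .
  covered (7 px):
    . . . .
    . . . .
    . . . .
    . . X .
    . . X .
    . X X .
    . X . .
    . X . .
    . X . .
    . . . .
    . . . .
    . . . .

Final: [[1,8],[2,10],[3,11]]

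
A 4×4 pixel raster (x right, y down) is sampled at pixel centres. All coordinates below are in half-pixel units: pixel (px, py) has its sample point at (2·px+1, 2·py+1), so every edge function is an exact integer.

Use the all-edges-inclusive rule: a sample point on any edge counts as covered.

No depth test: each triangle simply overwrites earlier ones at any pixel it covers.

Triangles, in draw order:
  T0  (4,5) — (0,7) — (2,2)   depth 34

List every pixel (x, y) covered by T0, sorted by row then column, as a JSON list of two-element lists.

T0:
  2·area = 16
  edge (4, 5)→(0, 7): d=(-4,2) inclusive
  edge (0, 7)→(2, 2): d=(2,-5) inclusive
  edge (2, 2)→(4, 5): d=(2,3) inclusive
    (0,2)@(1, 5): e=[6,1,9] → #
    (1,2)@(3, 5): e=[2,11,3] → #
    (2,2)@(5, 5): e=[-2,21,-3] → ·
    (0,3)@(1, 7): e=[-2,5,13] → ·
    (1,3)@(3, 7): e=[-6,15,7] → ·
  covered (2 px):
    · · · ·
    · · · ·
    # # · ·
    · · · ·

Final: [[0,2],[1,2]]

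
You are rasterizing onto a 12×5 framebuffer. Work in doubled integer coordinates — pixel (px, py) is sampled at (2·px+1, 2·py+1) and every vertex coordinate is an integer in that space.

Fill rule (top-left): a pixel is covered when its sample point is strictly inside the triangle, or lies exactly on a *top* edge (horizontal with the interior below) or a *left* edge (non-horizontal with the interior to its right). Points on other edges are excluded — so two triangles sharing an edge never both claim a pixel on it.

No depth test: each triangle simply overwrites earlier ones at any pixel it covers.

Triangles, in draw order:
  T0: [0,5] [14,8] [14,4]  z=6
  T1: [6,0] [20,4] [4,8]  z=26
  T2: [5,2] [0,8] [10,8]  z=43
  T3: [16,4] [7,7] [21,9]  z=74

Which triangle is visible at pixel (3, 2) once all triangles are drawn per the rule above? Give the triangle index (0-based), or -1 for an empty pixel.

T0:
  2·area = 56  (B↔C swapped to make it positive)
  edge (0, 5)→(14, 4): d=(14,-1) top-left  bias=+0
  edge (14, 4)→(14, 8): d=(0,4) right/bottom  bias=-1
  edge (14, 8)→(0, 5): d=(-14,-3) top-left  bias=+0
    (0,2)@(1, 5): e=[1,52,3] → X
    (1,2)@(3, 5): e=[3,44,9] → X
    (2,2)@(5, 5): e=[5,36,15] → X
    (3,2)@(7, 5): e=[7,28,21] → X
    (4,2)@(9, 5): e=[9,20,27] → X
    (5,2)@(11, 5): e=[11,12,33] → X
    (6,2)@(13, 5): e=[13,4,39] → X
    (7,2)@(15, 5): e=[15,-4,45] → .
    (0,3)@(1, 7): e=[29,52,-25] → .
    (1,3)@(3, 7): e=[31,44,-19] → .
    (2,3)@(5, 7): e=[33,36,-13] → .
    (3,3)@(7, 7): e=[35,28,-7] → .
  covered (9 px):
    . . . . . . . . . . . .
    . . . . . . . . . . . .
    X X X X X X X . . . . .
    . . . . . X X . . . . .
    . . . . . . . . . . . .
T1:
  2·area = 120
  edge (6, 0)→(20, 4): d=(14,4) right/bottom  bias=-1
  edge (20, 4)→(4, 8): d=(-16,4) right/bottom  bias=-1
  edge (4, 8)→(6, 0): d=(2,-8) top-left  bias=+0
    (3,0)@(7, 1): e=[10,100,10] → X
    (4,0)@(9, 1): e=[2,92,26] → X
    (5,0)@(11, 1): e=[-6,84,42] → .
    (3,1)@(7, 3): e=[38,68,14] → X
    (5,1)@(11, 3): e=[22,52,46] → X
    (6,1)@(13, 3): e=[14,44,62] → X
    (7,1)@(15, 3): e=[6,36,78] → X
    (8,1)@(17, 3): e=[-2,28,94] → .
    (2,2)@(5, 5): e=[74,44,2] → X
    (8,2)@(17, 5): e=[26,-4,98] → .
    (2,3)@(5, 7): e=[102,12,6] → X
    (4,3)@(9, 7): e=[86,-4,38] → .
  covered (15 px):
    . . . X X . . . . . . .
    . . . X X X X X . . . .
    . . X X X X X X . . . .
    . . X X . . . . . . . .
    . . . . . . . . . . . .
T2:
  2·area = 60  (B↔C swapped to make it positive)
  edge (5, 2)→(10, 8): d=(5,6) right/bottom  bias=-1
  edge (10, 8)→(0, 8): d=(-10,0) right/bottom  bias=-1
  edge (0, 8)→(5, 2): d=(5,-6) top-left  bias=+0
    (2,1)@(5, 3): e=[5,50,5] → X
    (3,1)@(7, 3): e=[-7,50,17] → .
    (1,2)@(3, 5): e=[27,30,3] → X
    (3,2)@(7, 5): e=[3,30,27] → X
    (4,2)@(9, 5): e=[-9,30,39] → .
    (0,3)@(1, 7): e=[49,10,1] → X
    (4,3)@(9, 7): e=[1,10,49] → X
    (5,3)@(11, 7): e=[-11,10,61] → .
    (0,4)@(1, 9): e=[59,-10,11] → .
    (1,4)@(3, 9): e=[47,-10,23] → .
    (2,4)@(5, 9): e=[35,-10,35] → .
    (3,4)@(7, 9): e=[23,-10,47] → .
  covered (9 px):
    . . . . . . . . . . . .
    . . X . . . . . . . . .
    . X X X . . . . . . . .
    X X X X X . . . . . . .
    . . . . . . . . . . . .
T3:
  2·area = 60  (B↔C swapped to make it positive)
  edge (16, 4)→(21, 9): d=(5,5) right/bottom  bias=-1
  edge (21, 9)→(7, 7): d=(-14,-2) top-left  bias=+0
  edge (7, 7)→(16, 4): d=(9,-3) top-left  bias=+0
    (6,0)@(13, 1): e=[0,96,-36] → .  [on edge]
    (7,1)@(15, 3): e=[0,72,-12] → .  [on edge]
    (9,1)@(19, 3): e=[-20,80,0] → .  [on edge]
    (6,2)@(13, 5): e=[20,40,0] → X  [on edge]
    (7,2)@(15, 5): e=[10,44,6] → X
    (8,2)@(17, 5): e=[0,48,12] → .  [on edge]
    (3,3)@(7, 7): e=[60,0,0] → X  [on edge]
    (4,3)@(9, 7): e=[50,4,6] → X
    (5,3)@(11, 7): e=[40,8,12] → X
    (8,3)@(17, 7): e=[10,20,30] → X
    (9,3)@(19, 7): e=[0,24,36] → .  [on edge]
    (0,4)@(1, 9): e=[100,-40,0] → .  [on edge]
    (10,4)@(21, 9): e=[0,0,60] → .  [on edge]
  covered (8 px):
    . . . . . . . . . . . .
    . . . . . . . . . . . .
    . . . . . . X X . . . .
    . . . X X X X X X . . .
    . . . . . . . . . . . .

Z-buffer (winner per pixel, '.' = empty):
  . . . 1 1 . . . . . . .
  . . 2 1 1 1 1 1 . . . .
  0 2 2 2 1 1 3 3 . . . .
  2 2 2 3 3 3 3 3 3 . . .
  . . . . . . . . . . . .

Final: 2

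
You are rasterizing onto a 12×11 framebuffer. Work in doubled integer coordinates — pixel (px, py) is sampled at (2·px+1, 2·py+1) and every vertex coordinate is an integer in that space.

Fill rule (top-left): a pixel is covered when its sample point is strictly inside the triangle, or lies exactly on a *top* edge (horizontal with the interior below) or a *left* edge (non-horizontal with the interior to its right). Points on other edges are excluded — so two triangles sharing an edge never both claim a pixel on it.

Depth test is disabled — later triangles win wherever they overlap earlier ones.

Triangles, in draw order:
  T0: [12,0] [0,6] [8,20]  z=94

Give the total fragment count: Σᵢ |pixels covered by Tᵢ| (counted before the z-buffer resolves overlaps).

T0:
  2·area = 216  (B↔C swapped to make it positive)
  edge (12, 0)→(8, 20): d=(-4,20) right/bottom  bias=-1
  edge (8, 20)→(0, 6): d=(-8,-14) top-left  bias=+0
  edge (0, 6)→(12, 0): d=(12,-6) top-left  bias=+0
    (5,0)@(11, 1): e=[16,194,6] → #
    (6,0)@(13, 1): e=[-24,222,18] → ·
    (3,1)@(7, 3): e=[88,122,6] → #
    (4,1)@(9, 3): e=[48,150,18] → #
    (6,1)@(13, 3): e=[-32,206,42] → ·
    (1,2)@(3, 5): e=[160,50,6] → #
    (2,2)@(5, 5): e=[120,78,18] → #
    (5,2)@(11, 5): e=[0,162,54] → ·  [on edge]
    (0,3)@(1, 7): e=[192,6,18] → #
    (5,3)@(11, 7): e=[-8,146,78] → ·
    (0,4)@(1, 9): e=[184,-10,42] → ·
    (1,4)@(3, 9): e=[144,18,54] → #
    (4,7)@(9, 15): e=[0,54,162] → ·  [on edge]
  covered (26 px):
    · · · · · # · · · · · ·
    · · · # # # · · · · · ·
    · # # # # · · · · · · ·
    # # # # # · · · · · · ·
    · # # # # · · · · · · ·
    · # # # # · · · · · · ·
    · · # # # · · · · · · ·
    · · · # · · · · · · · ·
    · · · # · · · · · · · ·
    · · · · · · · · · · · ·
    · · · · · · · · · · · ·

Final: 26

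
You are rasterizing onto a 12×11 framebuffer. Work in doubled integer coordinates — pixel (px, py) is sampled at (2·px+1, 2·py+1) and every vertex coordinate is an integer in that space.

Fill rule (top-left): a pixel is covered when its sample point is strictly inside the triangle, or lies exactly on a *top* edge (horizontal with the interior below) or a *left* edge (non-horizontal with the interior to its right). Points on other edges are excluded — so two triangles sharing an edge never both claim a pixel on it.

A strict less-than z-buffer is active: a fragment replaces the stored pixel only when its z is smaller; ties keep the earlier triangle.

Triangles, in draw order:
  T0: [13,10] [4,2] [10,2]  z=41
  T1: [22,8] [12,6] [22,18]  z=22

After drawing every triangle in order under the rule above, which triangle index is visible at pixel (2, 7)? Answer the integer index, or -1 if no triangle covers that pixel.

T0:
  2·area = 48
  edge (13, 10)→(4, 2): d=(-9,-8) top-left  bias=+0
  edge (4, 2)→(10, 2): d=(6,0) top-left  bias=+0
  edge (10, 2)→(13, 10): d=(3,8) right/bottom  bias=-1
    (3,1)@(7, 3): e=[15,6,27] → #
    (4,1)@(9, 3): e=[31,6,11] → #
    (5,1)@(11, 3): e=[47,6,-5] → ·
    (3,2)@(7, 5): e=[-3,18,33] → ·
    (4,2)@(9, 5): e=[13,18,17] → #
    (5,2)@(11, 5): e=[29,18,1] → #
    (6,2)@(13, 5): e=[45,18,-15] → ·
    (4,3)@(9, 7): e=[-5,30,23] → ·
    (5,3)@(11, 7): e=[11,30,7] → #
    (6,3)@(13, 7): e=[27,30,-9] → ·
    (5,4)@(11, 9): e=[-7,42,13] → ·
  covered (5 px):
    · · · · · · · · · · · ·
    · · · # # · · · · · · ·
    · · · · # # · · · · · ·
    · · · · · # · · · · · ·
    · · · · · · · · · · · ·
    · · · · · · · · · · · ·
    · · · · · · · · · · · ·
    · · · · · · · · · · · ·
    · · · · · · · · · · · ·
    · · · · · · · · · · · ·
    · · · · · · · · · · · ·
T1:
  2·area = 100  (B↔C swapped to make it positive)
  edge (22, 8)→(22, 18): d=(0,10) right/bottom  bias=-1
  edge (22, 18)→(12, 6): d=(-10,-12) top-left  bias=+0
  edge (12, 6)→(22, 8): d=(10,2) right/bottom  bias=-1
    (3,2)@(7, 5): e=[150,-50,0] → ·  [on edge]
    (6,3)@(13, 7): e=[90,2,8] → #
    (7,3)@(15, 7): e=[70,26,4] → #
    (8,3)@(17, 7): e=[50,50,0] → ·  [on edge]
    (6,4)@(13, 9): e=[90,-18,28] → ·
    (7,4)@(15, 9): e=[70,6,24] → #
    (8,4)@(17, 9): e=[50,30,20] → #
    (9,4)@(19, 9): e=[30,54,16] → #
    (10,4)@(21, 9): e=[10,78,12] → #
    (11,4)@(23, 9): e=[-10,102,8] → ·
    (7,5)@(15, 11): e=[70,-14,44] → ·
    (8,5)@(17, 11): e=[50,10,40] → #
  covered (12 px):
    · · · · · · · · · · · ·
    · · · · · · · · · · · ·
    · · · · · · · · · · · ·
    · · · · · · # # · · · ·
    · · · · · · · # # # # ·
    · · · · · · · · # # # ·
    · · · · · · · · · # # ·
    · · · · · · · · · · # ·
    · · · · · · · · · · · ·
    · · · · · · · · · · · ·
    · · · · · · · · · · · ·

Z-buffer (winner per pixel, '.' = empty):
  . . . . . . . . . . . .
  . . . 0 0 . . . . . . .
  . . . . 0 0 . . . . . .
  . . . . . 0 1 1 . . . .
  . . . . . . . 1 1 1 1 .
  . . . . . . . . 1 1 1 .
  . . . . . . . . . 1 1 .
  . . . . . . . . . . 1 .
  . . . . . . . . . . . .
  . . . . . . . . . . . .
  . . . . . . . . . . . .

Answer: -1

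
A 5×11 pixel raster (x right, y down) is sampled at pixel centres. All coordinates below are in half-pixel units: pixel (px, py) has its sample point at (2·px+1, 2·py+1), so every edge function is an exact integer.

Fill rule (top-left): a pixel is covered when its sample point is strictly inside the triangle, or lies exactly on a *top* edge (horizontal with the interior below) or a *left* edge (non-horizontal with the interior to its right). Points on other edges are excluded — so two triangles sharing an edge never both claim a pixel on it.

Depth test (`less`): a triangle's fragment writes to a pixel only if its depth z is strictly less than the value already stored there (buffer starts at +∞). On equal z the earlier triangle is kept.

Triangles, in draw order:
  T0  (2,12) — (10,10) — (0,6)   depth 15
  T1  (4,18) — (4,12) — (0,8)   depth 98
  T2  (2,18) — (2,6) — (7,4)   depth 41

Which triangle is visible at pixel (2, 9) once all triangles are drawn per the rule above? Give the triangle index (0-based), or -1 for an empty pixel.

T0:
  2·area = 52  (B↔C swapped to make it positive)
  edge (2, 12)→(0, 6): d=(-2,-6) top-left  bias=+0
  edge (0, 6)→(10, 10): d=(10,4) right/bottom  bias=-1
  edge (10, 10)→(2, 12): d=(-8,2) right/bottom  bias=-1
    (0,3)@(1, 7): e=[4,6,42] → #
    (1,3)@(3, 7): e=[16,-2,38] → ·
    (0,4)@(1, 9): e=[0,26,26] → #  [on edge]
    (1,4)@(3, 9): e=[12,18,22] → #
    (2,4)@(5, 9): e=[24,10,18] → #
    (3,4)@(7, 9): e=[36,2,14] → #
    (4,4)@(9, 9): e=[48,-6,10] → ·
    (0,5)@(1, 11): e=[-4,46,10] → ·
    (1,5)@(3, 11): e=[8,38,6] → #
    (3,5)@(7, 11): e=[32,22,-2] → ·
    (1,6)@(3, 13): e=[4,58,-10] → ·
    (2,6)@(5, 13): e=[16,50,-14] → ·
    (1,7)@(3, 15): e=[0,78,-26] → ·  [on edge]
    (2,10)@(5, 21): e=[0,130,-78] → ·  [on edge]
  covered (7 px):
    · · · · ·
    · · · · ·
    · · · · ·
    # · · · ·
    # # # # ·
    · # # · ·
    · · · · ·
    · · · · ·
    · · · · ·
    · · · · ·
    · · · · ·
T1:
  2·area = 24  (B↔C swapped to make it positive)
  edge (4, 18)→(0, 8): d=(-4,-10) top-left  bias=+0
  edge (0, 8)→(4, 12): d=(4,4) right/bottom  bias=-1
  edge (4, 12)→(4, 18): d=(0,6) right/bottom  bias=-1
    (0,4)@(1, 9): e=[6,0,18] → ·  [on edge]
    (1,5)@(3, 11): e=[18,0,6] → ·  [on edge]
    (1,6)@(3, 13): e=[10,8,6] → #
    (2,6)@(5, 13): e=[30,0,-6] → ·  [on edge]
    (1,7)@(3, 15): e=[2,16,6] → #
    (2,7)@(5, 15): e=[22,8,-6] → ·
    (3,7)@(7, 15): e=[42,0,-18] → ·  [on edge]
    (1,8)@(3, 17): e=[-6,24,6] → ·
    (4,8)@(9, 17): e=[54,0,-30] → ·  [on edge]
  covered (2 px):
    · · · · ·
    · · · · ·
    · · · · ·
    · · · · ·
    · · · · ·
    · · · · ·
    · # · · ·
    · # · · ·
    · · · · ·
    · · · · ·
    · · · · ·
T2:
  2·area = 60
  edge (2, 18)→(2, 6): d=(0,-12) top-left  bias=+0
  edge (2, 6)→(7, 4): d=(5,-2) top-left  bias=+0
  edge (7, 4)→(2, 18): d=(-5,14) right/bottom  bias=-1
    (2,2)@(5, 5): e=[36,1,23] → #
    (3,2)@(7, 5): e=[60,5,-5] → ·
    (1,3)@(3, 7): e=[12,7,41] → #
    (3,3)@(7, 7): e=[60,15,-15] → ·
    (1,4)@(3, 9): e=[12,17,31] → #
    (3,4)@(7, 9): e=[60,25,-25] → ·
    (1,5)@(3, 11): e=[12,27,21] → #
    (2,5)@(5, 11): e=[36,31,-7] → ·
    (1,6)@(3, 13): e=[12,37,11] → #
    (2,6)@(5, 13): e=[36,41,-17] → ·
    (1,7)@(3, 15): e=[12,47,1] → #
    (2,7)@(5, 15): e=[36,51,-27] → ·
  covered (8 px):
    · · · · ·
    · · · · ·
    · · # · ·
    · # # · ·
    · # # · ·
    · # · · ·
    · # · · ·
    · # · · ·
    · · · · ·
    · · · · ·
    · · · · ·

Z-buffer (winner per pixel, '.' = empty):
  . . . . .
  . . . . .
  . . 2 . .
  0 2 2 . .
  0 0 0 0 .
  . 0 0 . .
  . 2 . . .
  . 2 . . .
  . . . . .
  . . . . .
  . . . . .

Result: -1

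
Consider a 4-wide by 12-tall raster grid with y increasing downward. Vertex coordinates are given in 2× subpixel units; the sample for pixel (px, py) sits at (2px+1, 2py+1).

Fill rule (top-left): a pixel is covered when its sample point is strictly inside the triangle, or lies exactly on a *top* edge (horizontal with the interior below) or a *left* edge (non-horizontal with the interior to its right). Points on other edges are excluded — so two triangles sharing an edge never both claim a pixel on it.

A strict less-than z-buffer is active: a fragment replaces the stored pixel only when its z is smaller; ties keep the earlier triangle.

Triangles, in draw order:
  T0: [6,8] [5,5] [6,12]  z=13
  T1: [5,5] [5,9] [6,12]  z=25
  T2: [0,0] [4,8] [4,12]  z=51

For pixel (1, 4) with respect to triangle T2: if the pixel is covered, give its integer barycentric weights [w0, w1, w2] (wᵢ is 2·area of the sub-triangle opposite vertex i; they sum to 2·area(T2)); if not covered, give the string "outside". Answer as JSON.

T0:
  2·area = 4  (B↔C swapped to make it positive)
  edge (6, 8)→(6, 12): d=(0,4) right/bottom  bias=-1
  edge (6, 12)→(5, 5): d=(-1,-7) top-left  bias=+0
  edge (5, 5)→(6, 8): d=(1,3) right/bottom  bias=-1
    (2,2)@(5, 5): e=[4,0,0] → .  [on edge]
    (3,5)@(7, 11): e=[-4,8,0] → .  [on edge]
    (3,9)@(7, 19): e=[-4,0,8] → .  [on edge]
  covered (0 px):
    . . . .
    . . . .
    . . . .
    . . . .
    . . . .
    . . . .
    . . . .
    . . . .
    . . . .
    . . . .
    . . . .
    . . . .
T1:
  2·area = 4  (B↔C swapped to make it positive)
  edge (5, 5)→(6, 12): d=(1,7) right/bottom  bias=-1
  edge (6, 12)→(5, 9): d=(-1,-3) top-left  bias=+0
  edge (5, 9)→(5, 5): d=(0,-4) top-left  bias=+0
    (2,0)@(5, 1): e=[-4,8,0] → .  [on edge]
    (1,1)@(3, 3): e=[12,0,-8] → .  [on edge]
    (2,1)@(5, 3): e=[-2,6,0] → .  [on edge]
    (2,2)@(5, 5): e=[0,4,0] → .  [on edge]
    (2,3)@(5, 7): e=[2,2,0] → X  [on edge]
    (3,3)@(7, 7): e=[-12,8,8] → .
    (2,4)@(5, 9): e=[4,0,0] → X  [on edge]
    (3,4)@(7, 9): e=[-10,6,8] → .
    (2,5)@(5, 11): e=[6,-2,0] → .  [on edge]
    (2,6)@(5, 13): e=[8,-4,0] → .  [on edge]
    (2,7)@(5, 15): e=[10,-6,0] → .  [on edge]
    (3,7)@(7, 15): e=[-4,0,8] → .  [on edge]
    (2,8)@(5, 17): e=[12,-8,0] → .  [on edge]
    (2,9)@(5, 19): e=[14,-10,0] → .  [on edge]
    (3,9)@(7, 19): e=[0,-4,8] → .  [on edge]
    (2,10)@(5, 21): e=[16,-12,0] → .  [on edge]
    (2,11)@(5, 23): e=[18,-14,0] → .  [on edge]
  covered (2 px):
    . . . .
    . . . .
    . . . .
    . . X .
    . . X .
    . . . .
    . . . .
    . . . .
    . . . .
    . . . .
    . . . .
    . . . .
T2:
  2·area = 16
  edge (0, 0)→(4, 8): d=(4,8) right/bottom  bias=-1
  edge (4, 8)→(4, 12): d=(0,4) right/bottom  bias=-1
  edge (4, 12)→(0, 0): d=(-4,-12) top-left  bias=+0
    (0,1)@(1, 3): e=[4,12,0] → X  [on edge]
    (1,1)@(3, 3): e=[-12,4,24] → .
    (0,2)@(1, 5): e=[12,12,-8] → .
    (1,3)@(3, 7): e=[4,4,8] → X
    (2,3)@(5, 7): e=[-12,-4,32] → .
    (1,4)@(3, 9): e=[12,4,0] → X  [on edge]
    (2,4)@(5, 9): e=[-4,-4,24] → .
    (1,5)@(3, 11): e=[20,4,-8] → .
    (2,7)@(5, 15): e=[20,-4,0] → .  [on edge]
    (3,10)@(7, 21): e=[28,-12,0] → .  [on edge]
  covered (3 px):
    . . . .
    X . . .
    . . . .
    . X . .
    . X . .
    . . . .
    . . . .
    . . . .
    . . . .
    . . . .
    . . . .
    . . . .

Result: [4,0,12]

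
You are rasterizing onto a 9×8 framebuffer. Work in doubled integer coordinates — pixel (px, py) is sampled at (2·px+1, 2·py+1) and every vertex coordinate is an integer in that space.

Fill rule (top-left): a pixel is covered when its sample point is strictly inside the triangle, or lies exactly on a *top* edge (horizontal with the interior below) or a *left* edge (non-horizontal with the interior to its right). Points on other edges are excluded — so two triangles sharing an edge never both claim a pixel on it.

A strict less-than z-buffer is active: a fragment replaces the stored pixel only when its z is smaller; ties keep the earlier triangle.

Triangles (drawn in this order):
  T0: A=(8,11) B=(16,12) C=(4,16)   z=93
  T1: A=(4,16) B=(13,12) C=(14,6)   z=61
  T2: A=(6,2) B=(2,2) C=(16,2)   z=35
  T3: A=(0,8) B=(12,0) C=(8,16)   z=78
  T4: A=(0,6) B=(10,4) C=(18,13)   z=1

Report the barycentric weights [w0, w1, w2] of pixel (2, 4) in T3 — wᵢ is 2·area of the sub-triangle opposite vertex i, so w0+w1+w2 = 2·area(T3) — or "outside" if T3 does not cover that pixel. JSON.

T0:
  2·area = 44
  edge (8, 11)→(16, 12): d=(8,1) right/bottom  bias=-1
  edge (16, 12)→(4, 16): d=(-12,4) right/bottom  bias=-1
  edge (4, 16)→(8, 11): d=(4,-5) top-left  bias=+0
    (3,6)@(7, 13): e=[17,24,3] → #
    (4,6)@(9, 13): e=[15,16,13] → #
    (5,6)@(11, 13): e=[13,8,23] → #
    (6,6)@(13, 13): e=[11,0,33] → ·  [on edge]
    (2,7)@(5, 15): e=[35,8,1] → #
    (3,7)@(7, 15): e=[33,0,11] → ·  [on edge]
    (4,7)@(9, 15): e=[31,-8,21] → ·
    (5,7)@(11, 15): e=[29,-16,31] → ·
  covered (4 px):
    · · · · · · · · ·
    · · · · · · · · ·
    · · · · · · · · ·
    · · · · · · · · ·
    · · · · · · · · ·
    · · · · · · · · ·
    · · · # # # · · ·
    · · # · · · · · ·
T1:
  2·area = 50  (B↔C swapped to make it positive)
  edge (4, 16)→(14, 6): d=(10,-10) top-left  bias=+0
  edge (14, 6)→(13, 12): d=(-1,6) right/bottom  bias=-1
  edge (13, 12)→(4, 16): d=(-9,4) right/bottom  bias=-1
    (8,1)@(17, 3): e=[0,-15,65] → ·  [on edge]
    (7,2)@(15, 5): e=[0,-5,55] → ·  [on edge]
    (6,3)@(13, 7): e=[0,5,45] → #  [on edge]
    (7,3)@(15, 7): e=[20,-7,37] → ·
    (5,4)@(11, 9): e=[0,15,35] → #  [on edge]
    (7,4)@(15, 9): e=[40,-9,19] → ·
    (4,5)@(9, 11): e=[0,25,25] → #  [on edge]
    (7,5)@(15, 11): e=[60,-11,1] → ·
    (3,6)@(7, 13): e=[0,35,15] → #  [on edge]
    (5,6)@(11, 13): e=[40,11,-1] → ·
    (6,6)@(13, 13): e=[60,-1,-9] → ·
    (2,7)@(5, 15): e=[0,45,5] → #  [on edge]
  covered (9 px):
    · · · · · · · · ·
    · · · · · · · · ·
    · · · · · · · · ·
    · · · · · · # · ·
    · · · · · # # · ·
    · · · · # # # · ·
    · · · # # · · · ·
    · · # · · · · · ·
T2:
  degenerate (2·area = 0) — covers nothing
T3:
  2·area = 160
  edge (0, 8)→(12, 0): d=(12,-8) top-left  bias=+0
  edge (12, 0)→(8, 16): d=(-4,16) right/bottom  bias=-1
  edge (8, 16)→(0, 8): d=(-8,-8) top-left  bias=+0
    (5,0)@(11, 1): e=[4,12,144] → #
    (6,0)@(13, 1): e=[20,-20,160] → ·
    (4,1)@(9, 3): e=[12,36,112] → #
    (6,1)@(13, 3): e=[44,-28,144] → ·
    (2,2)@(5, 5): e=[4,92,64] → #
    (3,2)@(7, 5): e=[20,60,80] → #
    (5,2)@(11, 5): e=[52,-4,112] → ·
    (1,3)@(3, 7): e=[12,116,32] → #
    (5,3)@(11, 7): e=[76,-12,96] → ·
    (0,4)@(1, 9): e=[20,140,0] → #  [on edge]
    (5,4)@(11, 9): e=[100,-20,80] → ·
    (0,5)@(1, 11): e=[44,132,-16] → ·
    (1,5)@(3, 11): e=[60,100,0] → #  [on edge]
    (2,6)@(5, 13): e=[100,60,0] → #  [on edge]
    (3,7)@(7, 15): e=[140,20,0] → #  [on edge]
  covered (22 px):
    · · · · · # · · ·
    · · · · # # · · ·
    · · # # # · · · ·
    · # # # # · · · ·
    # # # # # · · · ·
    · # # # # · · · ·
    · · # # · · · · ·
    · · · # · · · · ·
T4:
  2·area = 106
  edge (0, 6)→(10, 4): d=(10,-2) top-left  bias=+0
  edge (10, 4)→(18, 13): d=(8,9) right/bottom  bias=-1
  edge (18, 13)→(0, 6): d=(-18,-7) top-left  bias=+0
    (7,1)@(15, 3): e=[0,-53,159] → ·  [on edge]
    (2,2)@(5, 5): e=[0,53,53] → #  [on edge]
    (3,2)@(7, 5): e=[4,35,67] → #
    (4,2)@(9, 5): e=[8,17,81] → #
    (5,2)@(11, 5): e=[12,-1,95] → ·
    (1,3)@(3, 7): e=[16,87,3] → #
    (5,3)@(11, 7): e=[32,15,59] → #
    (6,3)@(13, 7): e=[36,-3,73] → ·
    (1,4)@(3, 9): e=[36,103,-33] → ·
    (2,4)@(5, 9): e=[40,85,-19] → ·
    (3,4)@(7, 9): e=[44,67,-5] → ·
    (4,4)@(9, 9): e=[48,49,9] → #
  covered (13 px):
    · · · · · · · · ·
    · · · · · · · · ·
    · · # # # · · · ·
    · # # # # # · · ·
    · · · · # # # · ·
    · · · · · · # # ·
    · · · · · · · · ·
    · · · · · · · · ·

Final: [76,32,52]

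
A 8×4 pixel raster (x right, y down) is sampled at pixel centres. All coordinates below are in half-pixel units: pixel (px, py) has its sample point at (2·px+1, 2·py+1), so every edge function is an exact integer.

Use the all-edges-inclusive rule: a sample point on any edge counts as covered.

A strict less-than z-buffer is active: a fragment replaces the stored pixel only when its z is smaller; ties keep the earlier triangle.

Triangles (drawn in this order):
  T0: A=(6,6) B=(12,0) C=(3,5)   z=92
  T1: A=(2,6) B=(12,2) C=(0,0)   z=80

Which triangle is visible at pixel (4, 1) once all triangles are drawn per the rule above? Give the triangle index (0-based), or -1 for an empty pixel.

T0:
  2·area = 24  (B↔C swapped to make it positive)
  edge (6, 6)→(3, 5): d=(-3,-1) inclusive
  edge (3, 5)→(12, 0): d=(9,-5) inclusive
  edge (12, 0)→(6, 6): d=(-6,6) inclusive
    (5,0)@(11, 1): e=[20,4,0] → X  [on edge]
    (6,0)@(13, 1): e=[22,14,-12] → .
    (3,1)@(7, 3): e=[10,2,12] → X
    (4,1)@(9, 3): e=[12,12,0] → X  [on edge]
    (5,1)@(11, 3): e=[14,22,-12] → .
    (1,2)@(3, 5): e=[0,0,24] → X  [on edge]
    (2,2)@(5, 5): e=[2,10,12] → X
    (3,2)@(7, 5): e=[4,20,0] → X  [on edge]
    (4,2)@(9, 5): e=[6,30,-12] → .
    (1,3)@(3, 7): e=[-6,18,12] → .
    (2,3)@(5, 7): e=[-4,28,0] → .  [on edge]
    (3,3)@(7, 7): e=[-2,38,-12] → .
    (4,3)@(9, 7): e=[0,48,-24] → .  [on edge]
  covered (6 px):
    . . . . . X . .
    . . . X X . . .
    . X X X . . . .
    . . . . . . . .
T1:
  2·area = 68  (B↔C swapped to make it positive)
  edge (2, 6)→(0, 0): d=(-2,-6) inclusive
  edge (0, 0)→(12, 2): d=(12,2) inclusive
  edge (12, 2)→(2, 6): d=(-10,4) inclusive
    (0,0)@(1, 1): e=[4,10,54] → X
    (1,0)@(3, 1): e=[16,6,46] → X
    (2,0)@(5, 1): e=[28,2,38] → X
    (3,0)@(7, 1): e=[40,-2,30] → .
    (0,1)@(1, 3): e=[0,34,34] → X  [on edge]
    (3,1)@(7, 3): e=[36,22,10] → X
    (4,1)@(9, 3): e=[48,18,2] → X
    (5,1)@(11, 3): e=[60,14,-6] → .
    (0,2)@(1, 5): e=[-4,58,14] → .
    (1,2)@(3, 5): e=[8,54,6] → X
    (2,2)@(5, 5): e=[20,50,-2] → .
    (3,2)@(7, 5): e=[32,46,-10] → .
  covered (9 px):
    X X X . . . . .
    X X X X X . . .
    . X . . . . . .
    . . . . . . . .

Z-buffer (winner per pixel, '.' = empty):
  1 1 1 . . 0 . .
  1 1 1 1 1 . . .
  . 1 0 0 . . . .
  . . . . . . . .

Result: 1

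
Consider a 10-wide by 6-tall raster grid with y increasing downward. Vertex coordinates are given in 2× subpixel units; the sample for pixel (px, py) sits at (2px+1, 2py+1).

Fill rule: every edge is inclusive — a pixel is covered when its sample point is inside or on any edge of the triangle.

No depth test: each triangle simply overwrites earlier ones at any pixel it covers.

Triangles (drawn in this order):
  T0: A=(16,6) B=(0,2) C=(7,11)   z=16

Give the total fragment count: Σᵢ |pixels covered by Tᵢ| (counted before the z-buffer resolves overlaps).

T0:
  2·area = 116  (B↔C swapped to make it positive)
  edge (16, 6)→(7, 11): d=(-9,5) inclusive
  edge (7, 11)→(0, 2): d=(-7,-9) inclusive
  edge (0, 2)→(16, 6): d=(16,4) inclusive
    (0,1)@(1, 3): e=[102,2,12] → #
    (1,1)@(3, 3): e=[92,20,4] → #
    (2,1)@(5, 3): e=[82,38,-4] → ·
    (0,2)@(1, 5): e=[84,-12,44] → ·
    (1,2)@(3, 5): e=[74,6,36] → #
    (2,2)@(5, 5): e=[64,24,28] → #
    (3,2)@(7, 5): e=[54,42,20] → #
    (4,2)@(9, 5): e=[44,60,12] → #
    (5,2)@(11, 5): e=[34,78,4] → #
    (6,2)@(13, 5): e=[24,96,-4] → ·
    (1,3)@(3, 7): e=[56,-8,68] → ·
    (2,3)@(5, 7): e=[46,10,60] → #
    (3,5)@(7, 11): e=[0,0,116] → #  [on edge]
  covered (15 px):
    · · · · · · · · · ·
    # # · · · · · · · ·
    · # # # # # · · · ·
    · · # # # # # · · ·
    · · · # # · · · · ·
    · · · # · · · · · ·

Result: 15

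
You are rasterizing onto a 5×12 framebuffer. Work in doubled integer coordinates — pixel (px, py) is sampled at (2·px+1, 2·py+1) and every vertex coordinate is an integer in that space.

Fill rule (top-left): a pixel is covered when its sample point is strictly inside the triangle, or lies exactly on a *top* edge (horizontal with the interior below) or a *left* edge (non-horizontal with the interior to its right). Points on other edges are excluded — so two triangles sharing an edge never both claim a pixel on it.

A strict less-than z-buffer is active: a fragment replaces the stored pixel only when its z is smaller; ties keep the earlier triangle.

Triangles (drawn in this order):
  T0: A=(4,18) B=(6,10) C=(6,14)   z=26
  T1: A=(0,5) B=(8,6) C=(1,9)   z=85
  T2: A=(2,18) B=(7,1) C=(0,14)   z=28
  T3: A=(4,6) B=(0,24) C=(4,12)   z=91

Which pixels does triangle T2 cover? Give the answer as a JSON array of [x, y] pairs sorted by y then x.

T0:
  2·area = 8
  edge (4, 18)→(6, 10): d=(2,-8) top-left  bias=+0
  edge (6, 10)→(6, 14): d=(0,4) right/bottom  bias=-1
  edge (6, 14)→(4, 18): d=(-2,4) right/bottom  bias=-1
    (2,7)@(5, 15): e=[2,4,2] → █
    (3,7)@(7, 15): e=[18,-4,-6] → ·
    (2,8)@(5, 17): e=[6,4,-2] → ·
  covered (1 px):
    · · · · ·
    · · · · ·
    · · · · ·
    · · · · ·
    · · · · ·
    · · · · ·
    · · · · ·
    · · █ · ·
    · · · · ·
    · · · · ·
    · · · · ·
    · · · · ·
T1:
  2·area = 31
  edge (0, 5)→(8, 6): d=(8,1) right/bottom  bias=-1
  edge (8, 6)→(1, 9): d=(-7,3) right/bottom  bias=-1
  edge (1, 9)→(0, 5): d=(-1,-4) top-left  bias=+0
    (0,3)@(1, 7): e=[15,14,2] → █
    (1,3)@(3, 7): e=[13,8,10] → █
    (2,3)@(5, 7): e=[11,2,18] → █
    (3,3)@(7, 7): e=[9,-4,26] → ·
    (0,4)@(1, 9): e=[31,0,0] → ·  [on edge]
    (1,4)@(3, 9): e=[29,-6,8] → ·
    (2,4)@(5, 9): e=[27,-12,16] → ·
    (1,8)@(3, 17): e=[93,-62,0] → ·  [on edge]
  covered (3 px):
    · · · · ·
    · · · · ·
    · · · · ·
    █ █ █ · ·
    · · · · ·
    · · · · ·
    · · · · ·
    · · · · ·
    · · · · ·
    · · · · ·
    · · · · ·
    · · · · ·
T2:
  2·area = 54  (B↔C swapped to make it positive)
  edge (2, 18)→(0, 14): d=(-2,-4) top-left  bias=+0
  edge (0, 14)→(7, 1): d=(7,-13) top-left  bias=+0
  edge (7, 1)→(2, 18): d=(-5,17) right/bottom  bias=-1
    (3,0)@(7, 1): e=[54,0,0] → ·  [on edge]
    (2,2)@(5, 5): e=[38,2,14] → █
    (3,2)@(7, 5): e=[46,28,-20] → ·
    (2,3)@(5, 7): e=[34,16,4] → █
    (3,3)@(7, 7): e=[42,42,-30] → ·
    (1,4)@(3, 9): e=[22,4,28] → █
    (2,4)@(5, 9): e=[30,30,-6] → ·
    (1,5)@(3, 11): e=[18,18,18] → █
    (2,5)@(5, 11): e=[26,44,-16] → ·
    (0,6)@(1, 13): e=[6,6,42] → █
    (2,6)@(5, 13): e=[22,58,-26] → ·
    (0,7)@(1, 15): e=[2,20,32] → █
  covered (7 px):
    · · · · ·
    · · · · ·
    · · █ · ·
    · · █ · ·
    · █ · · ·
    · █ · · ·
    █ █ · · ·
    █ · · · ·
    · · · · ·
    · · · · ·
    · · · · ·
    · · · · ·
T3:
  2·area = 24  (B↔C swapped to make it positive)
  edge (4, 6)→(4, 12): d=(0,6) right/bottom  bias=-1
  edge (4, 12)→(0, 24): d=(-4,12) right/bottom  bias=-1
  edge (0, 24)→(4, 6): d=(4,-18) top-left  bias=+0
    (3,1)@(7, 3): e=[-18,0,42] → ·  [on edge]
    (2,4)@(5, 9): e=[-6,0,30] → ·  [on edge]
    (1,5)@(3, 11): e=[6,16,2] → █
    (2,5)@(5, 11): e=[-6,-8,38] → ·
    (1,6)@(3, 13): e=[6,8,10] → █
    (2,6)@(5, 13): e=[-6,-16,46] → ·
    (1,7)@(3, 15): e=[6,0,18] → ·  [on edge]
    (0,10)@(1, 21): e=[18,0,6] → ·  [on edge]
  covered (2 px):
    · · · · ·
    · · · · ·
    · · · · ·
    · · · · ·
    · · · · ·
    · █ · · ·
    · █ · · ·
    · · · · ·
    · · · · ·
    · · · · ·
    · · · · ·
    · · · · ·

Final: [[2,2],[2,3],[1,4],[1,5],[0,6],[1,6],[0,7]]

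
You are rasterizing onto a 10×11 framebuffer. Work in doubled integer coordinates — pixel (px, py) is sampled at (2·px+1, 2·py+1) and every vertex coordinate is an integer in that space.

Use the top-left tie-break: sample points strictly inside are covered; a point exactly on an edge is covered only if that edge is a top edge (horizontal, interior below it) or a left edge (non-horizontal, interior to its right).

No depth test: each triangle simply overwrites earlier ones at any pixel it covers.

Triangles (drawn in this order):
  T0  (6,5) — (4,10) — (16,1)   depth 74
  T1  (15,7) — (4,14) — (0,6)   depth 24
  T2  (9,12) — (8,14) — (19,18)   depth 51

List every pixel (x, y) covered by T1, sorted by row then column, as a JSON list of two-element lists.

T0:
  2·area = 42  (B↔C swapped to make it positive)
  edge (6, 5)→(16, 1): d=(10,-4) top-left  bias=+0
  edge (16, 1)→(4, 10): d=(-12,9) right/bottom  bias=-1
  edge (4, 10)→(6, 5): d=(2,-5) top-left  bias=+0
    (5,1)@(11, 3): e=[0,21,21] → #  [on edge]
    (6,1)@(13, 3): e=[8,3,31] → #
    (7,1)@(15, 3): e=[16,-15,41] → ·
    (3,2)@(7, 5): e=[4,33,5] → #
    (4,2)@(9, 5): e=[12,15,15] → #
    (5,2)@(11, 5): e=[20,-3,25] → ·
    (6,2)@(13, 5): e=[28,-21,35] → ·
    (0,3)@(1, 7): e=[0,63,-21] → ·  [on edge]
    (3,3)@(7, 7): e=[24,9,9] → #
    (4,3)@(9, 7): e=[32,-9,19] → ·
    (2,4)@(5, 9): e=[36,3,3] → #
    (3,4)@(7, 9): e=[44,-15,13] → ·
  covered (6 px):
    · · · · · · · · · ·
    · · · · · # # · · ·
    · · · # # · · · · ·
    · · · # · · · · · ·
    · · # · · · · · · ·
    · · · · · · · · · ·
    · · · · · · · · · ·
    · · · · · · · · · ·
    · · · · · · · · · ·
    · · · · · · · · · ·
    · · · · · · · · · ·
T1:
  2·area = 116
  edge (15, 7)→(4, 14): d=(-11,7) right/bottom  bias=-1
  edge (4, 14)→(0, 6): d=(-4,-8) top-left  bias=+0
  edge (0, 6)→(15, 7): d=(15,1) right/bottom  bias=-1
    (0,3)@(1, 7): e=[98,4,14] → #
    (1,3)@(3, 7): e=[84,20,12] → #
    (2,3)@(5, 7): e=[70,36,10] → #
    (3,3)@(7, 7): e=[56,52,8] → #
    (4,3)@(9, 7): e=[42,68,6] → #
    (5,3)@(11, 7): e=[28,84,4] → #
    (6,3)@(13, 7): e=[14,100,2] → #
    (7,3)@(15, 7): e=[0,116,0] → ·  [on edge]
    (0,4)@(1, 9): e=[76,-4,44] → ·
    (1,4)@(3, 9): e=[62,12,42] → #
    (6,4)@(13, 9): e=[-8,92,32] → ·
    (1,5)@(3, 11): e=[40,4,72] → #
  covered (16 px):
    · · · · · · · · · ·
    · · · · · · · · · ·
    · · · · · · · · · ·
    # # # # # # # · · ·
    · # # # # # · · · ·
    · # # # · · · · · ·
    · · # · · · · · · ·
    · · · · · · · · · ·
    · · · · · · · · · ·
    · · · · · · · · · ·
    · · · · · · · · · ·
T2:
  2·area = 26  (B↔C swapped to make it positive)
  edge (9, 12)→(19, 18): d=(10,6) right/bottom  bias=-1
  edge (19, 18)→(8, 14): d=(-11,-4) top-left  bias=+0
  edge (8, 14)→(9, 12): d=(1,-2) top-left  bias=+0
    (4,6)@(9, 13): e=[10,15,1] → #
    (5,6)@(11, 13): e=[-2,23,5] → ·
    (4,7)@(9, 15): e=[30,-7,3] → ·
    (5,7)@(11, 15): e=[18,1,7] → #
    (6,7)@(13, 15): e=[6,9,11] → #
    (7,7)@(15, 15): e=[-6,17,15] → ·
    (5,8)@(11, 17): e=[38,-21,9] → ·
    (6,8)@(13, 17): e=[26,-13,13] → ·
    (8,8)@(17, 17): e=[2,3,21] → #
    (9,8)@(19, 17): e=[-10,11,25] → ·
    (8,9)@(17, 19): e=[22,-19,23] → ·
  covered (4 px):
    · · · · · · · · · ·
    · · · · · · · · · ·
    · · · · · · · · · ·
    · · · · · · · · · ·
    · · · · · · · · · ·
    · · · · · · · · · ·
    · · · · # · · · · ·
    · · · · · # # · · ·
    · · · · · · · · # ·
    · · · · · · · · · ·
    · · · · · · · · · ·

Answer: [[0,3],[1,3],[2,3],[3,3],[4,3],[5,3],[6,3],[1,4],[2,4],[3,4],[4,4],[5,4],[1,5],[2,5],[3,5],[2,6]]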